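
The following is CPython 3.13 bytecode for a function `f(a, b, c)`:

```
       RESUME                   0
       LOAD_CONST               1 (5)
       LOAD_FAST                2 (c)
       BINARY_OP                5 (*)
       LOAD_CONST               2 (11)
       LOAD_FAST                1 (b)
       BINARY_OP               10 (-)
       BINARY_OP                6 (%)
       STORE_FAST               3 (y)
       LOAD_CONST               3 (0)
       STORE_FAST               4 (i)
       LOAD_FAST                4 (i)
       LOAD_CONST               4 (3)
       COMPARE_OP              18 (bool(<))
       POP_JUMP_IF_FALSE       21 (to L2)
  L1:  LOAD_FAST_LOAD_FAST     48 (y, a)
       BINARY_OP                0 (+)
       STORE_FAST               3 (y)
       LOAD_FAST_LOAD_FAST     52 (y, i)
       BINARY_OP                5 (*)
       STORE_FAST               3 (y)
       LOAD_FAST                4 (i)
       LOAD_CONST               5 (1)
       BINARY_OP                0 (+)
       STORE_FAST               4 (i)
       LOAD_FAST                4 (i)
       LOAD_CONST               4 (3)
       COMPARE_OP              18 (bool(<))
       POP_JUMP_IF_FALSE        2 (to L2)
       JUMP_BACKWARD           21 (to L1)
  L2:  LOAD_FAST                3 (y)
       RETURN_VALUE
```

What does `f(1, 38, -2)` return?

4

LOAD_CONST → push 5. Stack: [5]
LOAD_FAST c → push -2. Stack: [5, -2]
BINARY_OP * → 5 * -2 = -10. Stack: [-10]
LOAD_CONST → push 11. Stack: [-10, 11]
LOAD_FAST b → push 38. Stack: [-10, 11, 38]
BINARY_OP - → 11 - 38 = -27. Stack: [-10, -27]
BINARY_OP % → -10 % -27 = -10. Stack: [-10]
STORE_FAST y → y=-10. Stack: []
LOAD_CONST → push 0. Stack: [0]
STORE_FAST i → i=0. Stack: []
LOAD_FAST i → push 0. Stack: [0]
LOAD_CONST → push 3. Stack: [0, 3]
COMPARE_OP bool(<) → 0 vs 3 = True. Stack: [True]
POP_JUMP_IF_FALSE → pop True; no jump. Stack: []
LOAD_FAST_LOAD_FAST y,a → push -10,1. Stack: [-10, 1]
BINARY_OP + → -10 + 1 = -9. Stack: [-9]
STORE_FAST y → y=-9. Stack: []
LOAD_FAST_LOAD_FAST y,i → push -9,0. Stack: [-9, 0]
BINARY_OP * → -9 * 0 = 0. Stack: [0]
STORE_FAST y → y=0. Stack: []
LOAD_FAST i → push 0. Stack: [0]
LOAD_CONST → push 1. Stack: [0, 1]
BINARY_OP + → 0 + 1 = 1. Stack: [1]
STORE_FAST i → i=1. Stack: []
LOAD_FAST i → push 1. Stack: [1]
LOAD_CONST → push 3. Stack: [1, 3]
COMPARE_OP bool(<) → 1 vs 3 = True. Stack: [True]
POP_JUMP_IF_FALSE → pop True; no jump. Stack: []
LOAD_FAST_LOAD_FAST y,a → push 0,1. Stack: [0, 1]
BINARY_OP + → 0 + 1 = 1. Stack: [1]
STORE_FAST y → y=1. Stack: []
LOAD_FAST_LOAD_FAST y,i → push 1,1. Stack: [1, 1]
BINARY_OP * → 1 * 1 = 1. Stack: [1]
STORE_FAST y → y=1. Stack: []
LOAD_FAST i → push 1. Stack: [1]
LOAD_CONST → push 1. Stack: [1, 1]
BINARY_OP + → 1 + 1 = 2. Stack: [2]
STORE_FAST i → i=2. Stack: []
LOAD_FAST i → push 2. Stack: [2]
LOAD_CONST → push 3. Stack: [2, 3]
COMPARE_OP bool(<) → 2 vs 3 = True. Stack: [True]
POP_JUMP_IF_FALSE → pop True; no jump. Stack: []
LOAD_FAST_LOAD_FAST y,a → push 1,1. Stack: [1, 1]
BINARY_OP + → 1 + 1 = 2. Stack: [2]
STORE_FAST y → y=2. Stack: []
LOAD_FAST_LOAD_FAST y,i → push 2,2. Stack: [2, 2]
BINARY_OP * → 2 * 2 = 4. Stack: [4]
STORE_FAST y → y=4. Stack: []
LOAD_FAST i → push 2. Stack: [2]
LOAD_CONST → push 1. Stack: [2, 1]
BINARY_OP + → 2 + 1 = 3. Stack: [3]
STORE_FAST i → i=3. Stack: []
LOAD_FAST i → push 3. Stack: [3]
LOAD_CONST → push 3. Stack: [3, 3]
COMPARE_OP bool(<) → 3 vs 3 = False. Stack: [False]
POP_JUMP_IF_FALSE → pop False; jump. Stack: []
LOAD_FAST y → push 4. Stack: [4]
RETURN_VALUE → return 4.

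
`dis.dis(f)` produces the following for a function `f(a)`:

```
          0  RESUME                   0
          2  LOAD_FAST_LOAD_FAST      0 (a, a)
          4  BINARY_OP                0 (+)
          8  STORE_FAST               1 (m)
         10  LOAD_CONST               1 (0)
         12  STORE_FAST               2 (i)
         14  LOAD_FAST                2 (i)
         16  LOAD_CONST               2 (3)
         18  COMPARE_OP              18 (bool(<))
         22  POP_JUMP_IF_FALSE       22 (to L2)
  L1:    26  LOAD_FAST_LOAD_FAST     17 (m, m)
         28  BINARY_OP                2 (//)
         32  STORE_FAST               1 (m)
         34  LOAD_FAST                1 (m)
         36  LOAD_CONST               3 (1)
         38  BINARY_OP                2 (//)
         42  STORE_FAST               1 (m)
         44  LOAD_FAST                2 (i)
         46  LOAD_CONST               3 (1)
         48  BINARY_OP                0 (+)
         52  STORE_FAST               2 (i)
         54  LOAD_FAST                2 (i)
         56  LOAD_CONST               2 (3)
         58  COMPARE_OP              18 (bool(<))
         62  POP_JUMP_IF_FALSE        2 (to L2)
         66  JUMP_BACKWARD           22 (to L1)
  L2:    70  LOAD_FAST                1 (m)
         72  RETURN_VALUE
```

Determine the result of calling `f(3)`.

LOAD_FAST_LOAD_FAST a,a → push 3,3. Stack: [3, 3]
BINARY_OP + → 3 + 3 = 6. Stack: [6]
STORE_FAST m → m=6. Stack: []
LOAD_CONST → push 0. Stack: [0]
STORE_FAST i → i=0. Stack: []
LOAD_FAST i → push 0. Stack: [0]
LOAD_CONST → push 3. Stack: [0, 3]
COMPARE_OP bool(<) → 0 vs 3 = True. Stack: [True]
POP_JUMP_IF_FALSE → pop True; no jump. Stack: []
LOAD_FAST_LOAD_FAST m,m → push 6,6. Stack: [6, 6]
BINARY_OP // → 6 // 6 = 1. Stack: [1]
STORE_FAST m → m=1. Stack: []
LOAD_FAST m → push 1. Stack: [1]
LOAD_CONST → push 1. Stack: [1, 1]
BINARY_OP // → 1 // 1 = 1. Stack: [1]
STORE_FAST m → m=1. Stack: []
LOAD_FAST i → push 0. Stack: [0]
LOAD_CONST → push 1. Stack: [0, 1]
BINARY_OP + → 0 + 1 = 1. Stack: [1]
STORE_FAST i → i=1. Stack: []
LOAD_FAST i → push 1. Stack: [1]
LOAD_CONST → push 3. Stack: [1, 3]
COMPARE_OP bool(<) → 1 vs 3 = True. Stack: [True]
POP_JUMP_IF_FALSE → pop True; no jump. Stack: []
LOAD_FAST_LOAD_FAST m,m → push 1,1. Stack: [1, 1]
BINARY_OP // → 1 // 1 = 1. Stack: [1]
STORE_FAST m → m=1. Stack: []
LOAD_FAST m → push 1. Stack: [1]
LOAD_CONST → push 1. Stack: [1, 1]
BINARY_OP // → 1 // 1 = 1. Stack: [1]
STORE_FAST m → m=1. Stack: []
LOAD_FAST i → push 1. Stack: [1]
LOAD_CONST → push 1. Stack: [1, 1]
BINARY_OP + → 1 + 1 = 2. Stack: [2]
STORE_FAST i → i=2. Stack: []
LOAD_FAST i → push 2. Stack: [2]
LOAD_CONST → push 3. Stack: [2, 3]
COMPARE_OP bool(<) → 2 vs 3 = True. Stack: [True]
POP_JUMP_IF_FALSE → pop True; no jump. Stack: []
LOAD_FAST_LOAD_FAST m,m → push 1,1. Stack: [1, 1]
BINARY_OP // → 1 // 1 = 1. Stack: [1]
STORE_FAST m → m=1. Stack: []
LOAD_FAST m → push 1. Stack: [1]
LOAD_CONST → push 1. Stack: [1, 1]
BINARY_OP // → 1 // 1 = 1. Stack: [1]
STORE_FAST m → m=1. Stack: []
LOAD_FAST i → push 2. Stack: [2]
LOAD_CONST → push 1. Stack: [2, 1]
BINARY_OP + → 2 + 1 = 3. Stack: [3]
STORE_FAST i → i=3. Stack: []
LOAD_FAST i → push 3. Stack: [3]
LOAD_CONST → push 3. Stack: [3, 3]
COMPARE_OP bool(<) → 3 vs 3 = False. Stack: [False]
POP_JUMP_IF_FALSE → pop False; jump. Stack: []
LOAD_FAST m → push 1. Stack: [1]
RETURN_VALUE → return 1.

1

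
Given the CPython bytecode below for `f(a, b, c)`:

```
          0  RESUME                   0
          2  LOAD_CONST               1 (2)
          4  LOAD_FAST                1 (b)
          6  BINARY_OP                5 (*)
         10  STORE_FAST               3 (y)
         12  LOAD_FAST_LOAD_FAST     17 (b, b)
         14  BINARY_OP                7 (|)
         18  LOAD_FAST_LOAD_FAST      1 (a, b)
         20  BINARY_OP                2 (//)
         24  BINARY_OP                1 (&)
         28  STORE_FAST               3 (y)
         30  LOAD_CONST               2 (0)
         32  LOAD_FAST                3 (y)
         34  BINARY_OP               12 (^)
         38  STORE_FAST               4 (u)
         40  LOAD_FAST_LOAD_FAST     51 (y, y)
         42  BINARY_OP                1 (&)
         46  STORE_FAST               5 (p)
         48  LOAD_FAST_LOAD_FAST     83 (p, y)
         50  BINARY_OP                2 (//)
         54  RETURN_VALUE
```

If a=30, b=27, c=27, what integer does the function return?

LOAD_CONST → push 2. Stack: [2]
LOAD_FAST b → push 27. Stack: [2, 27]
BINARY_OP * → 2 * 27 = 54. Stack: [54]
STORE_FAST y → y=54. Stack: []
LOAD_FAST_LOAD_FAST b,b → push 27,27. Stack: [27, 27]
BINARY_OP | → 27 | 27 = 27. Stack: [27]
LOAD_FAST_LOAD_FAST a,b → push 30,27. Stack: [27, 30, 27]
BINARY_OP // → 30 // 27 = 1. Stack: [27, 1]
BINARY_OP & → 27 & 1 = 1. Stack: [1]
STORE_FAST y → y=1. Stack: []
LOAD_CONST → push 0. Stack: [0]
LOAD_FAST y → push 1. Stack: [0, 1]
BINARY_OP ^ → 0 ^ 1 = 1. Stack: [1]
STORE_FAST u → u=1. Stack: []
LOAD_FAST_LOAD_FAST y,y → push 1,1. Stack: [1, 1]
BINARY_OP & → 1 & 1 = 1. Stack: [1]
STORE_FAST p → p=1. Stack: []
LOAD_FAST_LOAD_FAST p,y → push 1,1. Stack: [1, 1]
BINARY_OP // → 1 // 1 = 1. Stack: [1]
RETURN_VALUE → return 1.

1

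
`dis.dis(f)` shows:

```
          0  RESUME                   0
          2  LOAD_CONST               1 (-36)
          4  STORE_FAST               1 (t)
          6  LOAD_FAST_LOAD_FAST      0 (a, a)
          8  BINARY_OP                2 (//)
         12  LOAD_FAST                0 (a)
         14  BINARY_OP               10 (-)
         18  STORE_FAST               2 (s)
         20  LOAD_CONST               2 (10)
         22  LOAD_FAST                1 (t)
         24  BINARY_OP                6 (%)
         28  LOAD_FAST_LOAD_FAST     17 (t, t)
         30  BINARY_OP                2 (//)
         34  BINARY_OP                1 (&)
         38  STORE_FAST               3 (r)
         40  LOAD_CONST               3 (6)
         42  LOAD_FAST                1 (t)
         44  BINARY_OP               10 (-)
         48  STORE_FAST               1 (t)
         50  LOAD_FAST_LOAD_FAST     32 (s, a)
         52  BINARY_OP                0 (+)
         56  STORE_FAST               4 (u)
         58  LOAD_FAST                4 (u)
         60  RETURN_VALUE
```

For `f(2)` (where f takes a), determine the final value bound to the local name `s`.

-1

LOAD_CONST → push -36. Stack: [-36]
STORE_FAST t → t=-36. Stack: []
LOAD_FAST_LOAD_FAST a,a → push 2,2. Stack: [2, 2]
BINARY_OP // → 2 // 2 = 1. Stack: [1]
LOAD_FAST a → push 2. Stack: [1, 2]
BINARY_OP - → 1 - 2 = -1. Stack: [-1]
STORE_FAST s → s=-1. Stack: []
LOAD_CONST → push 10. Stack: [10]
LOAD_FAST t → push -36. Stack: [10, -36]
BINARY_OP % → 10 % -36 = -26. Stack: [-26]
LOAD_FAST_LOAD_FAST t,t → push -36,-36. Stack: [-26, -36, -36]
BINARY_OP // → -36 // -36 = 1. Stack: [-26, 1]
BINARY_OP & → -26 & 1 = 0. Stack: [0]
STORE_FAST r → r=0. Stack: []
LOAD_CONST → push 6. Stack: [6]
LOAD_FAST t → push -36. Stack: [6, -36]
BINARY_OP - → 6 - -36 = 42. Stack: [42]
STORE_FAST t → t=42. Stack: []
LOAD_FAST_LOAD_FAST s,a → push -1,2. Stack: [-1, 2]
BINARY_OP + → -1 + 2 = 1. Stack: [1]
STORE_FAST u → u=1. Stack: []
LOAD_FAST u → push 1. Stack: [1]
RETURN_VALUE → return 1.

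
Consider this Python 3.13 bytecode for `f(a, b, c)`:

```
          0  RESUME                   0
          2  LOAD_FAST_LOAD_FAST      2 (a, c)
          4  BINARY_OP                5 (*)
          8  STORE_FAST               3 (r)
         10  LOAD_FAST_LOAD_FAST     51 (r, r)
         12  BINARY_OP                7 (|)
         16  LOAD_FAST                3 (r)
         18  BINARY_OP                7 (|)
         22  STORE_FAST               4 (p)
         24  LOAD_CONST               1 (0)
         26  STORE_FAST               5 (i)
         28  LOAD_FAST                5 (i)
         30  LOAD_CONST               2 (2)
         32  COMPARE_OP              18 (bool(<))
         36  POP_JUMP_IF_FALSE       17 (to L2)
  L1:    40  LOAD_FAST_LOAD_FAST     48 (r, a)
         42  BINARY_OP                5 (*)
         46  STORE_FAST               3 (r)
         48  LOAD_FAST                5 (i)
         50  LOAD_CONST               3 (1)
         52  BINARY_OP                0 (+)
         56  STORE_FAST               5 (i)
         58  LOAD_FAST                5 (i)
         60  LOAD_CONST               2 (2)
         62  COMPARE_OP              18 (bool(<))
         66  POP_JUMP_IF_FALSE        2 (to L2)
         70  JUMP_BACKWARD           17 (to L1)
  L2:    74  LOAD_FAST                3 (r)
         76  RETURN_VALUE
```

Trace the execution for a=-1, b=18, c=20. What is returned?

LOAD_FAST_LOAD_FAST a,c → push -1,20. Stack: [-1, 20]
BINARY_OP * → -1 * 20 = -20. Stack: [-20]
STORE_FAST r → r=-20. Stack: []
LOAD_FAST_LOAD_FAST r,r → push -20,-20. Stack: [-20, -20]
BINARY_OP | → -20 | -20 = -20. Stack: [-20]
LOAD_FAST r → push -20. Stack: [-20, -20]
BINARY_OP | → -20 | -20 = -20. Stack: [-20]
STORE_FAST p → p=-20. Stack: []
LOAD_CONST → push 0. Stack: [0]
STORE_FAST i → i=0. Stack: []
LOAD_FAST i → push 0. Stack: [0]
LOAD_CONST → push 2. Stack: [0, 2]
COMPARE_OP bool(<) → 0 vs 2 = True. Stack: [True]
POP_JUMP_IF_FALSE → pop True; no jump. Stack: []
LOAD_FAST_LOAD_FAST r,a → push -20,-1. Stack: [-20, -1]
BINARY_OP * → -20 * -1 = 20. Stack: [20]
STORE_FAST r → r=20. Stack: []
LOAD_FAST i → push 0. Stack: [0]
LOAD_CONST → push 1. Stack: [0, 1]
BINARY_OP + → 0 + 1 = 1. Stack: [1]
STORE_FAST i → i=1. Stack: []
LOAD_FAST i → push 1. Stack: [1]
LOAD_CONST → push 2. Stack: [1, 2]
COMPARE_OP bool(<) → 1 vs 2 = True. Stack: [True]
POP_JUMP_IF_FALSE → pop True; no jump. Stack: []
LOAD_FAST_LOAD_FAST r,a → push 20,-1. Stack: [20, -1]
BINARY_OP * → 20 * -1 = -20. Stack: [-20]
STORE_FAST r → r=-20. Stack: []
LOAD_FAST i → push 1. Stack: [1]
LOAD_CONST → push 1. Stack: [1, 1]
BINARY_OP + → 1 + 1 = 2. Stack: [2]
STORE_FAST i → i=2. Stack: []
LOAD_FAST i → push 2. Stack: [2]
LOAD_CONST → push 2. Stack: [2, 2]
COMPARE_OP bool(<) → 2 vs 2 = False. Stack: [False]
POP_JUMP_IF_FALSE → pop False; jump. Stack: []
LOAD_FAST r → push -20. Stack: [-20]
RETURN_VALUE → return -20.

-20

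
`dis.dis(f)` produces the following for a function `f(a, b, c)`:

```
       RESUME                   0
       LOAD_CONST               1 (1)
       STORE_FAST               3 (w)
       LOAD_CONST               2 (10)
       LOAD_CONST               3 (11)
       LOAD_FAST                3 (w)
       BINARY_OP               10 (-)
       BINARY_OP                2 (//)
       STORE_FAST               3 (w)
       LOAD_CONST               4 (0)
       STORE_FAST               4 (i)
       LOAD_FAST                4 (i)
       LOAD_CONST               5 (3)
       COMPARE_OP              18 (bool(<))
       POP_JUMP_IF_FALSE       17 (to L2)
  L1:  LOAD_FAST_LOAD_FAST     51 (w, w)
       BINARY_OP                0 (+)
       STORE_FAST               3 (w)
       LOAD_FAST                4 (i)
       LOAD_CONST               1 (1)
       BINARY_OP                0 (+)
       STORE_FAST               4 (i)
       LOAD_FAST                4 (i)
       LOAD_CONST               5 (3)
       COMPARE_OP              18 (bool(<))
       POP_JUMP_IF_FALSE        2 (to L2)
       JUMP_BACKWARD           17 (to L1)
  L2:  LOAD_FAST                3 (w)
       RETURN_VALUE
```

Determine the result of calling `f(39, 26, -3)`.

8

LOAD_CONST → push 1. Stack: [1]
STORE_FAST w → w=1. Stack: []
LOAD_CONST → push 10. Stack: [10]
LOAD_CONST → push 11. Stack: [10, 11]
LOAD_FAST w → push 1. Stack: [10, 11, 1]
BINARY_OP - → 11 - 1 = 10. Stack: [10, 10]
BINARY_OP // → 10 // 10 = 1. Stack: [1]
STORE_FAST w → w=1. Stack: []
LOAD_CONST → push 0. Stack: [0]
STORE_FAST i → i=0. Stack: []
LOAD_FAST i → push 0. Stack: [0]
LOAD_CONST → push 3. Stack: [0, 3]
COMPARE_OP bool(<) → 0 vs 3 = True. Stack: [True]
POP_JUMP_IF_FALSE → pop True; no jump. Stack: []
LOAD_FAST_LOAD_FAST w,w → push 1,1. Stack: [1, 1]
BINARY_OP + → 1 + 1 = 2. Stack: [2]
STORE_FAST w → w=2. Stack: []
LOAD_FAST i → push 0. Stack: [0]
LOAD_CONST → push 1. Stack: [0, 1]
BINARY_OP + → 0 + 1 = 1. Stack: [1]
STORE_FAST i → i=1. Stack: []
LOAD_FAST i → push 1. Stack: [1]
LOAD_CONST → push 3. Stack: [1, 3]
COMPARE_OP bool(<) → 1 vs 3 = True. Stack: [True]
POP_JUMP_IF_FALSE → pop True; no jump. Stack: []
LOAD_FAST_LOAD_FAST w,w → push 2,2. Stack: [2, 2]
BINARY_OP + → 2 + 2 = 4. Stack: [4]
STORE_FAST w → w=4. Stack: []
LOAD_FAST i → push 1. Stack: [1]
LOAD_CONST → push 1. Stack: [1, 1]
BINARY_OP + → 1 + 1 = 2. Stack: [2]
STORE_FAST i → i=2. Stack: []
LOAD_FAST i → push 2. Stack: [2]
LOAD_CONST → push 3. Stack: [2, 3]
COMPARE_OP bool(<) → 2 vs 3 = True. Stack: [True]
POP_JUMP_IF_FALSE → pop True; no jump. Stack: []
LOAD_FAST_LOAD_FAST w,w → push 4,4. Stack: [4, 4]
BINARY_OP + → 4 + 4 = 8. Stack: [8]
STORE_FAST w → w=8. Stack: []
LOAD_FAST i → push 2. Stack: [2]
LOAD_CONST → push 1. Stack: [2, 1]
BINARY_OP + → 2 + 1 = 3. Stack: [3]
STORE_FAST i → i=3. Stack: []
LOAD_FAST i → push 3. Stack: [3]
LOAD_CONST → push 3. Stack: [3, 3]
COMPARE_OP bool(<) → 3 vs 3 = False. Stack: [False]
POP_JUMP_IF_FALSE → pop False; jump. Stack: []
LOAD_FAST w → push 8. Stack: [8]
RETURN_VALUE → return 8.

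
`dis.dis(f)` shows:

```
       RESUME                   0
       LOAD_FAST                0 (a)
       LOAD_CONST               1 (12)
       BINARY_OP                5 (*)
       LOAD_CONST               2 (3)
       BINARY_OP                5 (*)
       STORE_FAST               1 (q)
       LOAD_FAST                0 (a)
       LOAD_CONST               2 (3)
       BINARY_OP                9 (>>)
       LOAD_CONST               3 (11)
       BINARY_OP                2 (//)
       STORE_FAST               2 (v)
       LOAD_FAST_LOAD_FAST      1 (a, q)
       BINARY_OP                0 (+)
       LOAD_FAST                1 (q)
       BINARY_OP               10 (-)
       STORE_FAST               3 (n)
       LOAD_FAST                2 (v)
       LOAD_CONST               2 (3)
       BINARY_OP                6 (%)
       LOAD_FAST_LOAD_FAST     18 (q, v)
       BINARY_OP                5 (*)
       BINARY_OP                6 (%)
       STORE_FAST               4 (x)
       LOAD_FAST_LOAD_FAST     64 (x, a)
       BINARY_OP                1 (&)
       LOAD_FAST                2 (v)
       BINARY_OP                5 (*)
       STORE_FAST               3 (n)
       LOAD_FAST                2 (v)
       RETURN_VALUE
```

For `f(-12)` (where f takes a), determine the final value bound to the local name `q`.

LOAD_FAST a → push -12. Stack: [-12]
LOAD_CONST → push 12. Stack: [-12, 12]
BINARY_OP * → -12 * 12 = -144. Stack: [-144]
LOAD_CONST → push 3. Stack: [-144, 3]
BINARY_OP * → -144 * 3 = -432. Stack: [-432]
STORE_FAST q → q=-432. Stack: []
LOAD_FAST a → push -12. Stack: [-12]
LOAD_CONST → push 3. Stack: [-12, 3]
BINARY_OP >> → -12 >> 3 = -2. Stack: [-2]
LOAD_CONST → push 11. Stack: [-2, 11]
BINARY_OP // → -2 // 11 = -1. Stack: [-1]
STORE_FAST v → v=-1. Stack: []
LOAD_FAST_LOAD_FAST a,q → push -12,-432. Stack: [-12, -432]
BINARY_OP + → -12 + -432 = -444. Stack: [-444]
LOAD_FAST q → push -432. Stack: [-444, -432]
BINARY_OP - → -444 - -432 = -12. Stack: [-12]
STORE_FAST n → n=-12. Stack: []
LOAD_FAST v → push -1. Stack: [-1]
LOAD_CONST → push 3. Stack: [-1, 3]
BINARY_OP % → -1 % 3 = 2. Stack: [2]
LOAD_FAST_LOAD_FAST q,v → push -432,-1. Stack: [2, -432, -1]
BINARY_OP * → -432 * -1 = 432. Stack: [2, 432]
BINARY_OP % → 2 % 432 = 2. Stack: [2]
STORE_FAST x → x=2. Stack: []
LOAD_FAST_LOAD_FAST x,a → push 2,-12. Stack: [2, -12]
BINARY_OP & → 2 & -12 = 0. Stack: [0]
LOAD_FAST v → push -1. Stack: [0, -1]
BINARY_OP * → 0 * -1 = 0. Stack: [0]
STORE_FAST n → n=0. Stack: []
LOAD_FAST v → push -1. Stack: [-1]
RETURN_VALUE → return -1.

-432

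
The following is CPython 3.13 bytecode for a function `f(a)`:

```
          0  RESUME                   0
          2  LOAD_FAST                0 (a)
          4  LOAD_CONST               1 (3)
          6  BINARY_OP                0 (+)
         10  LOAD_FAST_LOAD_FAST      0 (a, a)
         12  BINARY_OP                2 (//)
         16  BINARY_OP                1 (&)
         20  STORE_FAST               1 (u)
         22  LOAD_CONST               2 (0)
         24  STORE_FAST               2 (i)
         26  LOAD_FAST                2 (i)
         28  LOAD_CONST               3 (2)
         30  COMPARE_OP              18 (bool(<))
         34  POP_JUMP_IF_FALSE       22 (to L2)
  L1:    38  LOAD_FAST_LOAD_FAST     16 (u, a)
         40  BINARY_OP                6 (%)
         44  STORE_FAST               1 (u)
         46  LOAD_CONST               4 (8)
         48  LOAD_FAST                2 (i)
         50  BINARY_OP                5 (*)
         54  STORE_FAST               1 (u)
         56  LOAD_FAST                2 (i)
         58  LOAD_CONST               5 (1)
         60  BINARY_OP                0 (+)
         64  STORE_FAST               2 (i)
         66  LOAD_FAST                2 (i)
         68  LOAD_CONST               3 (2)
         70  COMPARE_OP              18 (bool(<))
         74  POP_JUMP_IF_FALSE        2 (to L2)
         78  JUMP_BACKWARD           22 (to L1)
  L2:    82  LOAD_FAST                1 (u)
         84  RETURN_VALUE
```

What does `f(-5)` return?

LOAD_FAST a → push -5. Stack: [-5]
LOAD_CONST → push 3. Stack: [-5, 3]
BINARY_OP + → -5 + 3 = -2. Stack: [-2]
LOAD_FAST_LOAD_FAST a,a → push -5,-5. Stack: [-2, -5, -5]
BINARY_OP // → -5 // -5 = 1. Stack: [-2, 1]
BINARY_OP & → -2 & 1 = 0. Stack: [0]
STORE_FAST u → u=0. Stack: []
LOAD_CONST → push 0. Stack: [0]
STORE_FAST i → i=0. Stack: []
LOAD_FAST i → push 0. Stack: [0]
LOAD_CONST → push 2. Stack: [0, 2]
COMPARE_OP bool(<) → 0 vs 2 = True. Stack: [True]
POP_JUMP_IF_FALSE → pop True; no jump. Stack: []
LOAD_FAST_LOAD_FAST u,a → push 0,-5. Stack: [0, -5]
BINARY_OP % → 0 % -5 = 0. Stack: [0]
STORE_FAST u → u=0. Stack: []
LOAD_CONST → push 8. Stack: [8]
LOAD_FAST i → push 0. Stack: [8, 0]
BINARY_OP * → 8 * 0 = 0. Stack: [0]
STORE_FAST u → u=0. Stack: []
LOAD_FAST i → push 0. Stack: [0]
LOAD_CONST → push 1. Stack: [0, 1]
BINARY_OP + → 0 + 1 = 1. Stack: [1]
STORE_FAST i → i=1. Stack: []
LOAD_FAST i → push 1. Stack: [1]
LOAD_CONST → push 2. Stack: [1, 2]
COMPARE_OP bool(<) → 1 vs 2 = True. Stack: [True]
POP_JUMP_IF_FALSE → pop True; no jump. Stack: []
LOAD_FAST_LOAD_FAST u,a → push 0,-5. Stack: [0, -5]
BINARY_OP % → 0 % -5 = 0. Stack: [0]
STORE_FAST u → u=0. Stack: []
LOAD_CONST → push 8. Stack: [8]
LOAD_FAST i → push 1. Stack: [8, 1]
BINARY_OP * → 8 * 1 = 8. Stack: [8]
STORE_FAST u → u=8. Stack: []
LOAD_FAST i → push 1. Stack: [1]
LOAD_CONST → push 1. Stack: [1, 1]
BINARY_OP + → 1 + 1 = 2. Stack: [2]
STORE_FAST i → i=2. Stack: []
LOAD_FAST i → push 2. Stack: [2]
LOAD_CONST → push 2. Stack: [2, 2]
COMPARE_OP bool(<) → 2 vs 2 = False. Stack: [False]
POP_JUMP_IF_FALSE → pop False; jump. Stack: []
LOAD_FAST u → push 8. Stack: [8]
RETURN_VALUE → return 8.

8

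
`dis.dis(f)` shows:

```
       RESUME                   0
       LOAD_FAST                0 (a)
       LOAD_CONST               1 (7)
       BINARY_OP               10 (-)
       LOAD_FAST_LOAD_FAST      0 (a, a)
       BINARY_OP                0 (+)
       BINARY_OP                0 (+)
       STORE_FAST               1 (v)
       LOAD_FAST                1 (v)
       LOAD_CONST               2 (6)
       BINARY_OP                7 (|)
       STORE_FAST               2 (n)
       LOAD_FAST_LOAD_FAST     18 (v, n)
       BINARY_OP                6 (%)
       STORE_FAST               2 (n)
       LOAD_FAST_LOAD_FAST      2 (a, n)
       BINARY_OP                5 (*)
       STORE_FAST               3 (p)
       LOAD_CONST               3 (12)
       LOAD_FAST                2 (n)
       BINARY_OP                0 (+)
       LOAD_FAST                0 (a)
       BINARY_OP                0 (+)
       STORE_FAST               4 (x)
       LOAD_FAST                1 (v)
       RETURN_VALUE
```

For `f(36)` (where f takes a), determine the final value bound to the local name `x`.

149

LOAD_FAST a → push 36. Stack: [36]
LOAD_CONST → push 7. Stack: [36, 7]
BINARY_OP - → 36 - 7 = 29. Stack: [29]
LOAD_FAST_LOAD_FAST a,a → push 36,36. Stack: [29, 36, 36]
BINARY_OP + → 36 + 36 = 72. Stack: [29, 72]
BINARY_OP + → 29 + 72 = 101. Stack: [101]
STORE_FAST v → v=101. Stack: []
LOAD_FAST v → push 101. Stack: [101]
LOAD_CONST → push 6. Stack: [101, 6]
BINARY_OP | → 101 | 6 = 103. Stack: [103]
STORE_FAST n → n=103. Stack: []
LOAD_FAST_LOAD_FAST v,n → push 101,103. Stack: [101, 103]
BINARY_OP % → 101 % 103 = 101. Stack: [101]
STORE_FAST n → n=101. Stack: []
LOAD_FAST_LOAD_FAST a,n → push 36,101. Stack: [36, 101]
BINARY_OP * → 36 * 101 = 3636. Stack: [3636]
STORE_FAST p → p=3636. Stack: []
LOAD_CONST → push 12. Stack: [12]
LOAD_FAST n → push 101. Stack: [12, 101]
BINARY_OP + → 12 + 101 = 113. Stack: [113]
LOAD_FAST a → push 36. Stack: [113, 36]
BINARY_OP + → 113 + 36 = 149. Stack: [149]
STORE_FAST x → x=149. Stack: []
LOAD_FAST v → push 101. Stack: [101]
RETURN_VALUE → return 101.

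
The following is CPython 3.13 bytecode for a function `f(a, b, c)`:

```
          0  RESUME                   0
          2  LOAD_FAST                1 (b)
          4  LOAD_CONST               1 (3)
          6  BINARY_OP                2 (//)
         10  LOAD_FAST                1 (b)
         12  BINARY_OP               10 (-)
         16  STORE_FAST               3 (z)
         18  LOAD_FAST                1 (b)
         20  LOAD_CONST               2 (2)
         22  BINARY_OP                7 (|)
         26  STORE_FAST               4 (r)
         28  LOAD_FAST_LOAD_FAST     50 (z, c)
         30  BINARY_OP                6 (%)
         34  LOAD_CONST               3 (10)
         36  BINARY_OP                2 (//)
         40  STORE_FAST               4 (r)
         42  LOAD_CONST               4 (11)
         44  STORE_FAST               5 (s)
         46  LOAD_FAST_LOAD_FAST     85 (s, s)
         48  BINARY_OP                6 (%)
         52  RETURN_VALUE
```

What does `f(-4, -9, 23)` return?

0

LOAD_FAST b → push -9. Stack: [-9]
LOAD_CONST → push 3. Stack: [-9, 3]
BINARY_OP // → -9 // 3 = -3. Stack: [-3]
LOAD_FAST b → push -9. Stack: [-3, -9]
BINARY_OP - → -3 - -9 = 6. Stack: [6]
STORE_FAST z → z=6. Stack: []
LOAD_FAST b → push -9. Stack: [-9]
LOAD_CONST → push 2. Stack: [-9, 2]
BINARY_OP | → -9 | 2 = -9. Stack: [-9]
STORE_FAST r → r=-9. Stack: []
LOAD_FAST_LOAD_FAST z,c → push 6,23. Stack: [6, 23]
BINARY_OP % → 6 % 23 = 6. Stack: [6]
LOAD_CONST → push 10. Stack: [6, 10]
BINARY_OP // → 6 // 10 = 0. Stack: [0]
STORE_FAST r → r=0. Stack: []
LOAD_CONST → push 11. Stack: [11]
STORE_FAST s → s=11. Stack: []
LOAD_FAST_LOAD_FAST s,s → push 11,11. Stack: [11, 11]
BINARY_OP % → 11 % 11 = 0. Stack: [0]
RETURN_VALUE → return 0.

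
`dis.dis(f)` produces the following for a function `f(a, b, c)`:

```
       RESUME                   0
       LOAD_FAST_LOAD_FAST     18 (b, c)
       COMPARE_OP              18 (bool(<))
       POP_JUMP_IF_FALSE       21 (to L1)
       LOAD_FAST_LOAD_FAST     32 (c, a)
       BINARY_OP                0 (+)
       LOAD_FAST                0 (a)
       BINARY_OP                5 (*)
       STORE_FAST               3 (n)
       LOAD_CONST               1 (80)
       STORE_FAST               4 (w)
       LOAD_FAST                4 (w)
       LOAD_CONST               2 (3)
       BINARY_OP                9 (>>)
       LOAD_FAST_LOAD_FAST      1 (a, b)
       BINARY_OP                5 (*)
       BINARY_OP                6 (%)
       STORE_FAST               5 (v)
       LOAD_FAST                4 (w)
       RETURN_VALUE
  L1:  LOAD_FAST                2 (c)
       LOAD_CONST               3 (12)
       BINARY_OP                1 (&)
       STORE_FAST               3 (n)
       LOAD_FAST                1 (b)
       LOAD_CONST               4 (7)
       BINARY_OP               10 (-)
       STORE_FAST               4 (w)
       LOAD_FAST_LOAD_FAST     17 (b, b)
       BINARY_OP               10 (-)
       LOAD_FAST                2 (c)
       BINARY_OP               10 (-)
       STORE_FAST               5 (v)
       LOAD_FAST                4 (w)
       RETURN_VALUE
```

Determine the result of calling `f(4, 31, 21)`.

LOAD_FAST_LOAD_FAST b,c → push 31,21. Stack: [31, 21]
COMPARE_OP bool(<) → 31 vs 21 = False. Stack: [False]
POP_JUMP_IF_FALSE → pop False; jump. Stack: []
LOAD_FAST c → push 21. Stack: [21]
LOAD_CONST → push 12. Stack: [21, 12]
BINARY_OP & → 21 & 12 = 4. Stack: [4]
STORE_FAST n → n=4. Stack: []
LOAD_FAST b → push 31. Stack: [31]
LOAD_CONST → push 7. Stack: [31, 7]
BINARY_OP - → 31 - 7 = 24. Stack: [24]
STORE_FAST w → w=24. Stack: []
LOAD_FAST_LOAD_FAST b,b → push 31,31. Stack: [31, 31]
BINARY_OP - → 31 - 31 = 0. Stack: [0]
LOAD_FAST c → push 21. Stack: [0, 21]
BINARY_OP - → 0 - 21 = -21. Stack: [-21]
STORE_FAST v → v=-21. Stack: []
LOAD_FAST w → push 24. Stack: [24]
RETURN_VALUE → return 24.

24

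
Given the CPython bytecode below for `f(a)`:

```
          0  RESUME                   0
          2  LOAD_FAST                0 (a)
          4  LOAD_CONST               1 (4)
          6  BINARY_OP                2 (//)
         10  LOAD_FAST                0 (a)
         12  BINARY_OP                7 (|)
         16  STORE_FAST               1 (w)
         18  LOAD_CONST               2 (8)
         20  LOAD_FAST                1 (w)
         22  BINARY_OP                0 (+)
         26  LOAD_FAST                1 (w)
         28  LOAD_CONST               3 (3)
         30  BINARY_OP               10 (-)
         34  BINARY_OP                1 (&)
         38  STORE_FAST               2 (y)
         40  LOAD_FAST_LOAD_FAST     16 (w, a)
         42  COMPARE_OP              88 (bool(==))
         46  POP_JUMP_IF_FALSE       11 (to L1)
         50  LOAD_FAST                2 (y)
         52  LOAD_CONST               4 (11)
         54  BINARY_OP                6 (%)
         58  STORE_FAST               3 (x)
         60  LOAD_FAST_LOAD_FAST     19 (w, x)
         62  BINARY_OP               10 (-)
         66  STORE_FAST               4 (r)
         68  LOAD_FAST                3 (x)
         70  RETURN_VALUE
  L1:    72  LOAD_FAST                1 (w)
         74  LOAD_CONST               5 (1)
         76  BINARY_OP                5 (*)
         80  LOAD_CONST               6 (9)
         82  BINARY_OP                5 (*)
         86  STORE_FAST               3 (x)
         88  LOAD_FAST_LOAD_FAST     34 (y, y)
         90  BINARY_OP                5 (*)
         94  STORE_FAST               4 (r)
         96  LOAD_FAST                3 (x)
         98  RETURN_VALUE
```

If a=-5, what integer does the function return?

-9

LOAD_FAST a → push -5. Stack: [-5]
LOAD_CONST → push 4. Stack: [-5, 4]
BINARY_OP // → -5 // 4 = -2. Stack: [-2]
LOAD_FAST a → push -5. Stack: [-2, -5]
BINARY_OP | → -2 | -5 = -1. Stack: [-1]
STORE_FAST w → w=-1. Stack: []
LOAD_CONST → push 8. Stack: [8]
LOAD_FAST w → push -1. Stack: [8, -1]
BINARY_OP + → 8 + -1 = 7. Stack: [7]
LOAD_FAST w → push -1. Stack: [7, -1]
LOAD_CONST → push 3. Stack: [7, -1, 3]
BINARY_OP - → -1 - 3 = -4. Stack: [7, -4]
BINARY_OP & → 7 & -4 = 4. Stack: [4]
STORE_FAST y → y=4. Stack: []
LOAD_FAST_LOAD_FAST w,a → push -1,-5. Stack: [-1, -5]
COMPARE_OP bool(==) → -1 vs -5 = False. Stack: [False]
POP_JUMP_IF_FALSE → pop False; jump. Stack: []
LOAD_FAST w → push -1. Stack: [-1]
LOAD_CONST → push 1. Stack: [-1, 1]
BINARY_OP * → -1 * 1 = -1. Stack: [-1]
LOAD_CONST → push 9. Stack: [-1, 9]
BINARY_OP * → -1 * 9 = -9. Stack: [-9]
STORE_FAST x → x=-9. Stack: []
LOAD_FAST_LOAD_FAST y,y → push 4,4. Stack: [4, 4]
BINARY_OP * → 4 * 4 = 16. Stack: [16]
STORE_FAST r → r=16. Stack: []
LOAD_FAST x → push -9. Stack: [-9]
RETURN_VALUE → return -9.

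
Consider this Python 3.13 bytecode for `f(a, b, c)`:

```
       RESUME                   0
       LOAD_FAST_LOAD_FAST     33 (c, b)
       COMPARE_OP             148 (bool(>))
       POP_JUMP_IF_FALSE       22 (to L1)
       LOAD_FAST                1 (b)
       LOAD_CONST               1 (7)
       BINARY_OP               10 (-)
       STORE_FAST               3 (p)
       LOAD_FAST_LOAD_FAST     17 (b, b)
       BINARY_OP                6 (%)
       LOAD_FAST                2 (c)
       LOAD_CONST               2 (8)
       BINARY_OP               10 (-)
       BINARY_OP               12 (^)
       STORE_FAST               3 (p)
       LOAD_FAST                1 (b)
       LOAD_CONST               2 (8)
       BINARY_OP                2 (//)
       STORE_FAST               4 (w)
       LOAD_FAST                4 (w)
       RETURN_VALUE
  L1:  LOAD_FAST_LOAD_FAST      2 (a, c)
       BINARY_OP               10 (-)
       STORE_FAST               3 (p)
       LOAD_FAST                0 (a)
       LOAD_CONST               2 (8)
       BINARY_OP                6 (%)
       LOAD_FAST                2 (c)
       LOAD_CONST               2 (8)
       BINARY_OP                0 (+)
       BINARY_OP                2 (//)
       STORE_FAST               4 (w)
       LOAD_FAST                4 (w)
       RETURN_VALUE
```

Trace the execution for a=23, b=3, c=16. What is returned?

LOAD_FAST_LOAD_FAST c,b → push 16,3. Stack: [16, 3]
COMPARE_OP bool(>) → 16 vs 3 = True. Stack: [True]
POP_JUMP_IF_FALSE → pop True; no jump. Stack: []
LOAD_FAST b → push 3. Stack: [3]
LOAD_CONST → push 7. Stack: [3, 7]
BINARY_OP - → 3 - 7 = -4. Stack: [-4]
STORE_FAST p → p=-4. Stack: []
LOAD_FAST_LOAD_FAST b,b → push 3,3. Stack: [3, 3]
BINARY_OP % → 3 % 3 = 0. Stack: [0]
LOAD_FAST c → push 16. Stack: [0, 16]
LOAD_CONST → push 8. Stack: [0, 16, 8]
BINARY_OP - → 16 - 8 = 8. Stack: [0, 8]
BINARY_OP ^ → 0 ^ 8 = 8. Stack: [8]
STORE_FAST p → p=8. Stack: []
LOAD_FAST b → push 3. Stack: [3]
LOAD_CONST → push 8. Stack: [3, 8]
BINARY_OP // → 3 // 8 = 0. Stack: [0]
STORE_FAST w → w=0. Stack: []
LOAD_FAST w → push 0. Stack: [0]
RETURN_VALUE → return 0.

0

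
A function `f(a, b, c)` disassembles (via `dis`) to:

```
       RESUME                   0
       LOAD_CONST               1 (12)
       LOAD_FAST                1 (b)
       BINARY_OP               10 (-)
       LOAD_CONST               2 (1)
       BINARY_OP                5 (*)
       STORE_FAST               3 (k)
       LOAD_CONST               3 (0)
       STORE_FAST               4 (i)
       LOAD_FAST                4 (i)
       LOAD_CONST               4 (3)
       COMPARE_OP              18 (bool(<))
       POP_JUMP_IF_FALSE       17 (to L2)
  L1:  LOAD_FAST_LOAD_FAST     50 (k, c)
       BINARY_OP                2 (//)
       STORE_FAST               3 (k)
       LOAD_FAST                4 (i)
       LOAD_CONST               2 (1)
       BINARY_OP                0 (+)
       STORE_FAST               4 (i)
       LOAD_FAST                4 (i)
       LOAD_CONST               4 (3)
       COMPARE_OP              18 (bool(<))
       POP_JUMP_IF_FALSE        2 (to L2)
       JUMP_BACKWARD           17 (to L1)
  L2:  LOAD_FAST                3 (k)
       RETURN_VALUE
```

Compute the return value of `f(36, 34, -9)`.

0

LOAD_CONST → push 12. Stack: [12]
LOAD_FAST b → push 34. Stack: [12, 34]
BINARY_OP - → 12 - 34 = -22. Stack: [-22]
LOAD_CONST → push 1. Stack: [-22, 1]
BINARY_OP * → -22 * 1 = -22. Stack: [-22]
STORE_FAST k → k=-22. Stack: []
LOAD_CONST → push 0. Stack: [0]
STORE_FAST i → i=0. Stack: []
LOAD_FAST i → push 0. Stack: [0]
LOAD_CONST → push 3. Stack: [0, 3]
COMPARE_OP bool(<) → 0 vs 3 = True. Stack: [True]
POP_JUMP_IF_FALSE → pop True; no jump. Stack: []
LOAD_FAST_LOAD_FAST k,c → push -22,-9. Stack: [-22, -9]
BINARY_OP // → -22 // -9 = 2. Stack: [2]
STORE_FAST k → k=2. Stack: []
LOAD_FAST i → push 0. Stack: [0]
LOAD_CONST → push 1. Stack: [0, 1]
BINARY_OP + → 0 + 1 = 1. Stack: [1]
STORE_FAST i → i=1. Stack: []
LOAD_FAST i → push 1. Stack: [1]
LOAD_CONST → push 3. Stack: [1, 3]
COMPARE_OP bool(<) → 1 vs 3 = True. Stack: [True]
POP_JUMP_IF_FALSE → pop True; no jump. Stack: []
LOAD_FAST_LOAD_FAST k,c → push 2,-9. Stack: [2, -9]
BINARY_OP // → 2 // -9 = -1. Stack: [-1]
STORE_FAST k → k=-1. Stack: []
LOAD_FAST i → push 1. Stack: [1]
LOAD_CONST → push 1. Stack: [1, 1]
BINARY_OP + → 1 + 1 = 2. Stack: [2]
STORE_FAST i → i=2. Stack: []
LOAD_FAST i → push 2. Stack: [2]
LOAD_CONST → push 3. Stack: [2, 3]
COMPARE_OP bool(<) → 2 vs 3 = True. Stack: [True]
POP_JUMP_IF_FALSE → pop True; no jump. Stack: []
LOAD_FAST_LOAD_FAST k,c → push -1,-9. Stack: [-1, -9]
BINARY_OP // → -1 // -9 = 0. Stack: [0]
STORE_FAST k → k=0. Stack: []
LOAD_FAST i → push 2. Stack: [2]
LOAD_CONST → push 1. Stack: [2, 1]
BINARY_OP + → 2 + 1 = 3. Stack: [3]
STORE_FAST i → i=3. Stack: []
LOAD_FAST i → push 3. Stack: [3]
LOAD_CONST → push 3. Stack: [3, 3]
COMPARE_OP bool(<) → 3 vs 3 = False. Stack: [False]
POP_JUMP_IF_FALSE → pop False; jump. Stack: []
LOAD_FAST k → push 0. Stack: [0]
RETURN_VALUE → return 0.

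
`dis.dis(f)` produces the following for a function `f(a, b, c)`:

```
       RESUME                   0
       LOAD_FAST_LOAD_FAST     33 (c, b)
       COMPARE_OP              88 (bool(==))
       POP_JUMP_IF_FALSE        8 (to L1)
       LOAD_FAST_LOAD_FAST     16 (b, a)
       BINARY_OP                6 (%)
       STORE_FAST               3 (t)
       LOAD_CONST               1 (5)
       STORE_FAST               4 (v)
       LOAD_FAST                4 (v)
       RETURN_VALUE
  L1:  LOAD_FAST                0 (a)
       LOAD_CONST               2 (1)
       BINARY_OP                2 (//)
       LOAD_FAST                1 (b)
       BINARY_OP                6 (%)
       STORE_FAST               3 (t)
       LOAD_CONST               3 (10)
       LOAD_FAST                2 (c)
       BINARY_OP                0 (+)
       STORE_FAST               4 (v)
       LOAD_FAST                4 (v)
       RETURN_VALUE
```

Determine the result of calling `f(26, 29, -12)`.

-2

LOAD_FAST_LOAD_FAST c,b → push -12,29. Stack: [-12, 29]
COMPARE_OP bool(==) → -12 vs 29 = False. Stack: [False]
POP_JUMP_IF_FALSE → pop False; jump. Stack: []
LOAD_FAST a → push 26. Stack: [26]
LOAD_CONST → push 1. Stack: [26, 1]
BINARY_OP // → 26 // 1 = 26. Stack: [26]
LOAD_FAST b → push 29. Stack: [26, 29]
BINARY_OP % → 26 % 29 = 26. Stack: [26]
STORE_FAST t → t=26. Stack: []
LOAD_CONST → push 10. Stack: [10]
LOAD_FAST c → push -12. Stack: [10, -12]
BINARY_OP + → 10 + -12 = -2. Stack: [-2]
STORE_FAST v → v=-2. Stack: []
LOAD_FAST v → push -2. Stack: [-2]
RETURN_VALUE → return -2.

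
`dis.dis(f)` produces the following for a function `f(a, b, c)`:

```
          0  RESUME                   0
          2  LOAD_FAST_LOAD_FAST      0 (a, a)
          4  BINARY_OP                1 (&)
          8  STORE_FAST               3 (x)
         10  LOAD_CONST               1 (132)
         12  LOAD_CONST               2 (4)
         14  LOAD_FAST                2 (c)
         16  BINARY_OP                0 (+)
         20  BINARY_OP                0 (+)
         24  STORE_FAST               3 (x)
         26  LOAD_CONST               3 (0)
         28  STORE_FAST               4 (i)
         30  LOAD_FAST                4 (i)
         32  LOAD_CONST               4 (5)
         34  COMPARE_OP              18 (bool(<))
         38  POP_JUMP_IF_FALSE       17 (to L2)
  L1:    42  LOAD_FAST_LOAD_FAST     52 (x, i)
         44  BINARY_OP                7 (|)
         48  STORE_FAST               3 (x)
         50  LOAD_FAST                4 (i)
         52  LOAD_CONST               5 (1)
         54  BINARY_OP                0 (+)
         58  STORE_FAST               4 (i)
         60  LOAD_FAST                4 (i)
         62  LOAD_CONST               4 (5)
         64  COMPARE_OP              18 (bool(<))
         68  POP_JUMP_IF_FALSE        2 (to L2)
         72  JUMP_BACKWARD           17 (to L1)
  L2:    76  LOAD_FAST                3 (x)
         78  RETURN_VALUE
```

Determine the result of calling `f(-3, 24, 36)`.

LOAD_FAST_LOAD_FAST a,a → push -3,-3
BINARY_OP & → -3 & -3 = -3
STORE_FAST x → x=-3
LOAD_CONST → push 132
LOAD_CONST → push 4
LOAD_FAST c → push 36
BINARY_OP + → 4 + 36 = 40
BINARY_OP + → 132 + 40 = 172
STORE_FAST x → x=172
LOAD_CONST → push 0
STORE_FAST i → i=0
LOAD_FAST i → push 0
LOAD_CONST → push 5
COMPARE_OP bool(<) → 0 vs 5 = True
POP_JUMP_IF_FALSE → pop True; no jump
LOAD_FAST_LOAD_FAST x,i → push 172,0
BINARY_OP | → 172 | 0 = 172
STORE_FAST x → x=172
LOAD_FAST i → push 0
LOAD_CONST → push 1
BINARY_OP + → 0 + 1 = 1
STORE_FAST i → i=1
LOAD_FAST i → push 1
LOAD_CONST → push 5
COMPARE_OP bool(<) → 1 vs 5 = True
POP_JUMP_IF_FALSE → pop True; no jump
LOAD_FAST_LOAD_FAST x,i → push 172,1
BINARY_OP | → 172 | 1 = 173
STORE_FAST x → x=173
LOAD_FAST i → push 1
LOAD_CONST → push 1
BINARY_OP + → 1 + 1 = 2
STORE_FAST i → i=2
LOAD_FAST i → push 2
LOAD_CONST → push 5
COMPARE_OP bool(<) → 2 vs 5 = True
POP_JUMP_IF_FALSE → pop True; no jump
LOAD_FAST_LOAD_FAST x,i → push 173,2
BINARY_OP | → 173 | 2 = 175
STORE_FAST x → x=175
LOAD_FAST i → push 2
LOAD_CONST → push 1
BINARY_OP + → 2 + 1 = 3
STORE_FAST i → i=3
LOAD_FAST i → push 3
LOAD_CONST → push 5
COMPARE_OP bool(<) → 3 vs 5 = True
POP_JUMP_IF_FALSE → pop True; no jump
LOAD_FAST_LOAD_FAST x,i → push 175,3
BINARY_OP | → 175 | 3 = 175
STORE_FAST x → x=175
LOAD_FAST i → push 3
LOAD_CONST → push 1
BINARY_OP + → 3 + 1 = 4
STORE_FAST i → i=4
LOAD_FAST i → push 4
LOAD_CONST → push 5
COMPARE_OP bool(<) → 4 vs 5 = True
POP_JUMP_IF_FALSE → pop True; no jump
LOAD_FAST_LOAD_FAST x,i → push 175,4
BINARY_OP | → 175 | 4 = 175
STORE_FAST x → x=175
LOAD_FAST i → push 4
LOAD_CONST → push 1
BINARY_OP + → 4 + 1 = 5
STORE_FAST i → i=5
LOAD_FAST i → push 5
LOAD_CONST → push 5
COMPARE_OP bool(<) → 5 vs 5 = False
POP_JUMP_IF_FALSE → pop False; jump
LOAD_FAST x → push 175
RETURN_VALUE → return 175.

175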